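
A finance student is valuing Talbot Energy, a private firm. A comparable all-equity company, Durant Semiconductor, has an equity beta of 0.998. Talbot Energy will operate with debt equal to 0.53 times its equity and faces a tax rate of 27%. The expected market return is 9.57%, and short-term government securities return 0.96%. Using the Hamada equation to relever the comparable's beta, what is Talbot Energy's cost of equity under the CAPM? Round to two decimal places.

β_L = β_U × [1 + (1 − t)(D/E)] = 0.998 × [1 + (1 − 0.27) × 0.53]
    = 0.998 × [1 + 0.73 × 0.53] = 0.998 × 1.3869 = 1.3841
MRP = 9.57% − 0.96% = 8.61%
E(R) = R_f + β_L × MRP = 0.96% + 1.3841 × 8.61% = 12.88%

12.88%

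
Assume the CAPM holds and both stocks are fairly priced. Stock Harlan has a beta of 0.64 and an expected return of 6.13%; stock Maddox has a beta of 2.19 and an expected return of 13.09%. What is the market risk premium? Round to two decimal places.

4.49%

Both satisfy E(R) = R_f + β·MRP, so the slope of the SML is
MRP = (13.09% − 6.13%) / (2.19 − 0.64) = 6.96% / 1.55 = 4.4903%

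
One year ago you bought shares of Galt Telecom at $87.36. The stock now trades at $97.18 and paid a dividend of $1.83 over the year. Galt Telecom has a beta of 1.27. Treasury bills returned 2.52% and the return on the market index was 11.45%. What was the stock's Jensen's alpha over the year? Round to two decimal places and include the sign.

-0.53%

Realised HPR = (P1 + D1 − P0) / P0 = (97.18 + 1.83 − 87.36) / 87.36 = 11.65 / 87.36 = 13.3356%
MRP = 11.45% − 2.52% = 8.93%
CAPM required = R_f + β·MRP = 2.52% + 1.27 × 8.93% = 13.8611%
α = realised − required = 13.3356% − 13.8611% = -0.53%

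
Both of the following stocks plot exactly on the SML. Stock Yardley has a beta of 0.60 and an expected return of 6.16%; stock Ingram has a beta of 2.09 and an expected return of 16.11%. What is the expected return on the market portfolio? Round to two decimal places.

8.83%

Both satisfy E(R) = R_f + β·MRP, so the slope of the SML is
MRP = (16.11% − 6.16%) / (2.09 − 0.60) = 9.95% / 1.49 = 6.6779%
R_f = E(R_Yardley) − β_Yardley·MRP = 6.16% − 0.60 × 6.6779% = 2.1533%
E(R_m) = R_f + MRP = 2.1533% + 6.6779% = 8.83%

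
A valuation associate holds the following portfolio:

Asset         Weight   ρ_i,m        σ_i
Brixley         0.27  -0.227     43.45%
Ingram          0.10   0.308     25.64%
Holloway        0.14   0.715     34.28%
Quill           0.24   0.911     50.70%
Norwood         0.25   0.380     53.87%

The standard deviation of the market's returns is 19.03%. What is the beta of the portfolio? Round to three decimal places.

β_Brixley = -0.227 × 43.45% / 19.03% = -0.5183
β_Ingram = 0.308 × 25.64% / 19.03% = 0.4150
β_Holloway = 0.715 × 34.28% / 19.03% = 1.2880
β_Quill = 0.911 × 50.70% / 19.03% = 2.4271
β_Norwood = 0.380 × 53.87% / 19.03% = 1.0757
β_P = Σ w_i β_i = 0.27×-0.5183 + 0.10×0.4150 + 0.14×1.2880 + 0.24×2.4271 + 0.25×1.0757 = 0.9333

0.933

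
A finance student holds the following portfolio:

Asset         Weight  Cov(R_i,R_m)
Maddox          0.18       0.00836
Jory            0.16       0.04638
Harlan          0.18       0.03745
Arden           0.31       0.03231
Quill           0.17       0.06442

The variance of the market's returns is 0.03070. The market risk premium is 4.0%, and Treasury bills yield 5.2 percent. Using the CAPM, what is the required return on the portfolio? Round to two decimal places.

β_Maddox = 0.00836 / 0.03070 = 0.2723
β_Jory = 0.04638 / 0.03070 = 1.5107
β_Harlan = 0.03745 / 0.03070 = 1.2199
β_Arden = 0.03231 / 0.03070 = 1.0524
β_Quill = 0.06442 / 0.03070 = 2.0984
β_P = Σ w_i β_i = 0.18×0.2723 + 0.16×1.5107 + 0.18×1.2199 + 0.31×1.0524 + 0.17×2.0984 = 1.1933
E(R_P) = R_f + β_P × MRP = 5.2% + 1.1933 × 4.0% = 9.97%

9.97%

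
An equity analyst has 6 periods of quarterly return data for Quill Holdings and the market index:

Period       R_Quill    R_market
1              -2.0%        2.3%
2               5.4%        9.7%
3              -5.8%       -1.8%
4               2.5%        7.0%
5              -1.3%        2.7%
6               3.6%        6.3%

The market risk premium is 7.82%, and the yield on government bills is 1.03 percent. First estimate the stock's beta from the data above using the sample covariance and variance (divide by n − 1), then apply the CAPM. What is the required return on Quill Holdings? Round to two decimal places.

Mean R_i = (-2.0 + 5.4 − 5.8 + 2.5 − 1.3 + 3.6) / 6 = 0.4000%
Mean R_m = (2.3 + 9.7 − 1.8 + 7.0 + 2.7 + 6.3) / 6 = 4.3667%
Σ(R_i − R̄_i)(R_m − R̄_m) = 84.4100  ⇒  Cov = 84.4100 / 5 = 16.8820
Σ(R_m − R̄_m)² = 84.1933  ⇒  Var(R_m) = 84.1933 / 5 = 16.8387
β = Cov / Var(R_m) = 16.8820 / 16.8387 = 1.0026
E(R) = R_f + β × MRP = 1.03% + 1.0026 × 7.82% = 8.87%

8.87%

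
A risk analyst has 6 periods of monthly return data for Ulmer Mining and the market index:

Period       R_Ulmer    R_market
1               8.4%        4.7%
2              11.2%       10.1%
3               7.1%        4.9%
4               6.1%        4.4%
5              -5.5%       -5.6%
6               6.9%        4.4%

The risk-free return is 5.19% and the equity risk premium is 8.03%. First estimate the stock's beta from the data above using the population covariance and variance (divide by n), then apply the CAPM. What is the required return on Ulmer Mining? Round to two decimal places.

14.08%

Mean R_i = (8.4 + 11.2 + 7.1 + 6.1 − 5.5 + 6.9) / 6 = 5.7000%
Mean R_m = (4.7 + 10.1 + 4.9 + 4.4 − 5.6 + 4.4) / 6 = 3.8167%
Σ(R_i − R̄_i)(R_m − R̄_m) = 144.8600  ⇒  Cov = 144.8600 / 6 = 24.1433
Σ(R_m − R̄_m)² = 130.7883  ⇒  Var(R_m) = 130.7883 / 6 = 21.7981
β = Cov / Var(R_m) = 24.1433 / 21.7981 = 1.1076
E(R) = R_f + β × MRP = 5.19% + 1.1076 × 8.03% = 14.08%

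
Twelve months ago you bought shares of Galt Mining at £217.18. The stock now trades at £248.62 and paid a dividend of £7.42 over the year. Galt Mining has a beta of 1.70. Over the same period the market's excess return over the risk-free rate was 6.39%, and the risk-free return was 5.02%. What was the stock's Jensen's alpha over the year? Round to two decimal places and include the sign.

Realised HPR = (P1 + D1 − P0) / P0 = (248.62 + 7.42 − 217.18) / 217.18 = 38.86 / 217.18 = 17.8930%
CAPM required = R_f + β·MRP = 5.02% + 1.70 × 6.39% = 15.8830%
α = realised − required = 17.8930% − 15.8830% = +2.01%

+2.01%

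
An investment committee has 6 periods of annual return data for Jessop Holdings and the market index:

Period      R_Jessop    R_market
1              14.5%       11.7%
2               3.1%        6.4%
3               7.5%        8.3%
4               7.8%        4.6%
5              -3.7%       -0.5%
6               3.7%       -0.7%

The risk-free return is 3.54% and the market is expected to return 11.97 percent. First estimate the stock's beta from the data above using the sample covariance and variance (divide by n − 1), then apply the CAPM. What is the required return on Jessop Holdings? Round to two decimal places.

Mean R_i = (14.5 + 3.1 + 7.5 + 7.8 − 3.7 + 3.7) / 6 = 5.4833%
Mean R_m = (11.7 + 6.4 + 8.3 + 4.6 − 0.5 − 0.7) / 6 = 4.9667%
Σ(R_i − R̄_i)(R_m − R̄_m) = 123.4767  ⇒  Cov = 123.4767 / 5 = 24.6953
Σ(R_m − R̄_m)² = 120.6333  ⇒  Var(R_m) = 120.6333 / 5 = 24.1267
β = Cov / Var(R_m) = 24.6953 / 24.1267 = 1.0236
MRP = 11.97% − 3.54% = 8.43%
E(R) = R_f + β × MRP = 3.54% + 1.0236 × 8.43% = 12.17%

12.17%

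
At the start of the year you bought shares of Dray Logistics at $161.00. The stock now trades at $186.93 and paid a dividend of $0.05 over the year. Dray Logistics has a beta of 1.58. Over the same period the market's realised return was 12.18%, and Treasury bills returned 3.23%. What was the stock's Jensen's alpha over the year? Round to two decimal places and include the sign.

Realised HPR = (P1 + D1 − P0) / P0 = (186.93 + 0.05 − 161.00) / 161.00 = 25.98 / 161.00 = 16.1366%
MRP = 12.18% − 3.23% = 8.95%
CAPM required = R_f + β·MRP = 3.23% + 1.58 × 8.95% = 17.3710%
α = realised − required = 16.1366% − 17.3710% = -1.23%

-1.23%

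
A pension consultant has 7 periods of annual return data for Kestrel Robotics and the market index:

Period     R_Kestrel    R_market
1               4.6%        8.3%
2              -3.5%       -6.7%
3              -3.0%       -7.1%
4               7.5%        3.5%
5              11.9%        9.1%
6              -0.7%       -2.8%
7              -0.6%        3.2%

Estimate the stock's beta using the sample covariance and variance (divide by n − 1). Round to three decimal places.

Mean R_i = (4.6 − 3.5 − 3.0 + 7.5 + 11.9 − 0.7 − 0.6) / 7 = 2.3143%
Mean R_m = (8.3 − 6.7 − 7.1 + 3.5 + 9.1 − 2.8 + 3.2) / 7 = 1.0714%
Σ(R_i − R̄_i)(R_m − R̄_m) = 200.1529  ⇒  Cov = 200.1529 / 6 = 33.3588
Σ(R_m − R̄_m)² = 269.2943  ⇒  Var(R_m) = 269.2943 / 6 = 44.8824
β = Cov / Var(R_m) = 33.3588 / 44.8824 = 0.7432

0.743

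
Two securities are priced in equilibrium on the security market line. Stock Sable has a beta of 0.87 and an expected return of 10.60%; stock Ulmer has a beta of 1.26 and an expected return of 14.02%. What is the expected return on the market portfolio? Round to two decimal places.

Both satisfy E(R) = R_f + β·MRP, so the slope of the SML is
MRP = (14.02% − 10.60%) / (1.26 − 0.87) = 3.42% / 0.39 = 8.7692%
R_f = E(R_Sable) − β_Sable·MRP = 10.60% − 0.87 × 8.7692% = 2.9708%
E(R_m) = R_f + MRP = 2.9708% + 8.7692% = 11.74%

11.74%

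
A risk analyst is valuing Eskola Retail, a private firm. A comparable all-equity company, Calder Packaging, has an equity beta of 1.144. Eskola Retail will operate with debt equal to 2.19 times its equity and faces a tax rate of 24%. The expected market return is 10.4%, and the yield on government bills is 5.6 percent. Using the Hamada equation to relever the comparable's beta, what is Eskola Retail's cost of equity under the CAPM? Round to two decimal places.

β_L = β_U × [1 + (1 − t)(D/E)] = 1.144 × [1 + (1 − 0.24) × 2.19]
    = 1.144 × [1 + 0.76 × 2.19] = 1.144 × 2.6644 = 3.0481
MRP = 10.4% − 5.6% = 4.80%
E(R) = R_f + β_L × MRP = 5.6% + 3.0481 × 4.8% = 20.23%

20.23%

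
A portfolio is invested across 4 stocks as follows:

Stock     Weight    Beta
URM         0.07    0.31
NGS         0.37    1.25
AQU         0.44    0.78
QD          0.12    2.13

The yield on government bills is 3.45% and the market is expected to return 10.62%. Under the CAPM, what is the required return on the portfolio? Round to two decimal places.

11.22%

β_P = Σ w_i β_i = 0.07×0.31 + 0.37×1.25 + 0.44×0.78 + 0.12×2.13 = 1.0830
MRP = 10.62% − 3.45% = 7.17%
E(R_P) = R_f + β_P × MRP = 3.45% + 1.0830 × 7.17% = 11.22%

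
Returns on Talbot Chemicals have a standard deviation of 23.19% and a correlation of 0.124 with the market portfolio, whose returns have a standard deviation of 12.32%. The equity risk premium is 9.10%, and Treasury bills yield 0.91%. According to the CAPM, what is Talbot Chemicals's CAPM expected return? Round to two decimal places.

β = ρ × σ_i / σ_m = 0.124 × 23.19% / 12.32% = 0.2334
E(R) = 0.91% + 0.2334 × 9.10% = 3.03%

3.03%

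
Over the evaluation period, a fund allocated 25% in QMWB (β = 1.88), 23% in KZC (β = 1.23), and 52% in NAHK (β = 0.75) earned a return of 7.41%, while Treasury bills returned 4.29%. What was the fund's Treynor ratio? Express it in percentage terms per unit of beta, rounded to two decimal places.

β_P = 0.25×1.88 + 0.23×1.23 + 0.52×0.75 = 1.1429
Treynor = (R_P − R_f) / β_P = (7.41% − 4.29%) / 1.1429 = 3.12% / 1.1429 = 2.73%

2.73%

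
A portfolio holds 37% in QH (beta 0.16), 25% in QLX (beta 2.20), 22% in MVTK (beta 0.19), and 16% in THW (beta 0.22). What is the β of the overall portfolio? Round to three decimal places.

0.686

β_P = Σ w_i β_i = 0.37×0.16 + 0.25×2.20 + 0.22×0.19 + 0.16×0.22 = 0.6862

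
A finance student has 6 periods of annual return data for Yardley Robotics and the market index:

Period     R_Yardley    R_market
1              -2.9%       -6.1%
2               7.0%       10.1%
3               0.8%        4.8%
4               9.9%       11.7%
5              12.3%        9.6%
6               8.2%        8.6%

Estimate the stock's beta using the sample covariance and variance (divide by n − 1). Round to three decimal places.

Mean R_i = (-2.9 + 7.0 + 0.8 + 9.9 + 12.3 + 8.2) / 6 = 5.8833%
Mean R_m = (-6.1 + 10.1 + 4.8 + 11.7 + 9.6 + 8.6) / 6 = 6.4500%
Σ(R_i − R̄_i)(R_m − R̄_m) = 168.9750  ⇒  Cov = 168.9750 / 5 = 33.7950
Σ(R_m − R̄_m)² = 215.6550  ⇒  Var(R_m) = 215.6550 / 5 = 43.1310
β = Cov / Var(R_m) = 33.7950 / 43.1310 = 0.7835

0.784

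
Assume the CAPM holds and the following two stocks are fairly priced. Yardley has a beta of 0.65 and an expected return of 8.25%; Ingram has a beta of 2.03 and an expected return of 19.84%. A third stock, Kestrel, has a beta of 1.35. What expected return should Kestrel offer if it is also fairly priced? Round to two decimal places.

14.13%

MRP (SML slope) = (19.84% − 8.25%) / (2.03 − 0.65) = 11.59% / 1.38 = 8.3986%
R_f (intercept) = 8.25% − 0.65 × 8.3986% = 2.7909%
E(R_Kestrel) = R_f + β × MRP = 2.7909% + 1.35 × 8.3986% = 14.13%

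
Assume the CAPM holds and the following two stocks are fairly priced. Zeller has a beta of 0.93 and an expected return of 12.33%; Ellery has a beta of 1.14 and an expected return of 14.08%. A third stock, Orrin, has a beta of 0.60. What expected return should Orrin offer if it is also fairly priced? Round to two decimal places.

9.58%

MRP (SML slope) = (14.08% − 12.33%) / (1.14 − 0.93) = 1.75% / 0.21 = 8.3333%
R_f (intercept) = 12.33% − 0.93 × 8.3333% = 4.5800%
E(R_Orrin) = R_f + β × MRP = 4.5800% + 0.60 × 8.3333% = 9.58%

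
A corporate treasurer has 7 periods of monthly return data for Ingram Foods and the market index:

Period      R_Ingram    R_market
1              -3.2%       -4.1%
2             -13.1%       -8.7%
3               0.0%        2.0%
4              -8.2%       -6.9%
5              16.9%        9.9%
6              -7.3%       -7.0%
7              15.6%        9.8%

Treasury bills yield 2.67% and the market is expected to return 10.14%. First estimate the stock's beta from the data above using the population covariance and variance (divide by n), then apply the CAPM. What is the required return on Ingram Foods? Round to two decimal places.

13.49%

Mean R_i = (-3.2 − 13.1 + 0.0 − 8.2 + 16.9 − 7.3 + 15.6) / 7 = 0.1000%
Mean R_m = (-4.1 − 8.7 + 2.0 − 6.9 + 9.9 − 7.0 + 9.8) / 7 = -0.7143%
Σ(R_i − R̄_i)(R_m − R̄_m) = 555.4600  ⇒  Cov = 555.4600 / 7 = 79.3514
Σ(R_m − R̄_m)² = 383.5886  ⇒  Var(R_m) = 383.5886 / 7 = 54.7984
β = Cov / Var(R_m) = 79.3514 / 54.7984 = 1.4481
MRP = 10.14% − 2.67% = 7.47%
E(R) = R_f + β × MRP = 2.67% + 1.4481 × 7.47% = 13.49%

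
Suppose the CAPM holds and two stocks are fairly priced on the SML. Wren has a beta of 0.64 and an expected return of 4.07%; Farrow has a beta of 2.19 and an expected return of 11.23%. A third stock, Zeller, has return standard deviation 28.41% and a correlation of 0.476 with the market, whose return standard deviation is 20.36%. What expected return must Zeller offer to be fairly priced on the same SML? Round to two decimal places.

4.18%

MRP = (11.23% − 4.07%) / (2.19 − 0.64) = 4.6194%
R_f = 4.07% − 0.64 × 4.6194% = 1.1136%
β_Zeller = ρ·σ_i/σ_m = 0.476 × 28.41 / 20.36 = 0.6642
E(R_Zeller) = R_f + β × MRP = 1.1136% + 0.6642 × 4.6194% = 4.18%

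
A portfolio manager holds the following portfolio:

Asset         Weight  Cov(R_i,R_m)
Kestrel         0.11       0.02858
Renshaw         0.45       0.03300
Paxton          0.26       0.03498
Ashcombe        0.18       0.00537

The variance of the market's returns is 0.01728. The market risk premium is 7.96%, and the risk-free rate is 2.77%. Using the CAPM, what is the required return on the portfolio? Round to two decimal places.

15.69%

β_Kestrel = 0.02858 / 0.01728 = 1.6539
β_Renshaw = 0.03300 / 0.01728 = 1.9097
β_Paxton = 0.03498 / 0.01728 = 2.0243
β_Ashcombe = 0.00537 / 0.01728 = 0.3108
β_P = Σ w_i β_i = 0.11×1.6539 + 0.45×1.9097 + 0.26×2.0243 + 0.18×0.3108 = 1.6236
E(R_P) = R_f + β_P × MRP = 2.77% + 1.6236 × 7.96% = 15.69%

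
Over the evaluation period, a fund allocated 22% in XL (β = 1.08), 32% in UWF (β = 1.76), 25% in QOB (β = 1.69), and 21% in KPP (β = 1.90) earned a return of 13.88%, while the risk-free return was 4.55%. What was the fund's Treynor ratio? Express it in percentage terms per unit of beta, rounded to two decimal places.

5.75%

β_P = 0.22×1.08 + 0.32×1.76 + 0.25×1.69 + 0.21×1.90 = 1.6223
Treynor = (R_P − R_f) / β_P = (13.88% − 4.55%) / 1.6223 = 9.33% / 1.6223 = 5.75%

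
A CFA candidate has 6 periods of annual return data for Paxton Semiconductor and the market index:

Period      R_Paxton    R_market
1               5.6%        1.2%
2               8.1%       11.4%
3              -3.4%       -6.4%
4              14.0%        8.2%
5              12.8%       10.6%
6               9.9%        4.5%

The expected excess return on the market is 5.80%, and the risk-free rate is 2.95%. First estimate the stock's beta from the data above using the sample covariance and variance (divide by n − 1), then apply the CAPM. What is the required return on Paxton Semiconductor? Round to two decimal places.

7.67%

Mean R_i = (5.6 + 8.1 − 3.4 + 14.0 + 12.8 + 9.9) / 6 = 7.8333%
Mean R_m = (1.2 + 11.4 − 6.4 + 8.2 + 10.6 + 4.5) / 6 = 4.9167%
Σ(R_i − R̄_i)(R_m − R̄_m) = 184.7667  ⇒  Cov = 184.7667 / 5 = 36.9533
Σ(R_m − R̄_m)² = 227.1683  ⇒  Var(R_m) = 227.1683 / 5 = 45.4337
β = Cov / Var(R_m) = 36.9533 / 45.4337 = 0.8133
E(R) = R_f + β × MRP = 2.95% + 0.8133 × 5.80% = 7.67%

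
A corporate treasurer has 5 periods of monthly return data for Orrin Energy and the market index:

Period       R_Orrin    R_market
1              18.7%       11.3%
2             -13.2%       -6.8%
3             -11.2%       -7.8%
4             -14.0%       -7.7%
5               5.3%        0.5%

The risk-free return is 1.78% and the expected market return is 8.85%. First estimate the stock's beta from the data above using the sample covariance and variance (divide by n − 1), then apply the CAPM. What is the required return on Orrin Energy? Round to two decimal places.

Mean R_i = (18.7 − 13.2 − 11.2 − 14.0 + 5.3) / 5 = -2.8800%
Mean R_m = (11.3 − 6.8 − 7.8 − 7.7 + 0.5) / 5 = -2.1000%
Σ(R_i − R̄_i)(R_m − R̄_m) = 468.6400  ⇒  Cov = 468.6400 / 4 = 117.1600
Σ(R_m − R̄_m)² = 272.2600  ⇒  Var(R_m) = 272.2600 / 4 = 68.0650
β = Cov / Var(R_m) = 117.1600 / 68.0650 = 1.7213
MRP = 8.85% − 1.78% = 7.07%
E(R) = R_f + β × MRP = 1.78% + 1.7213 × 7.07% = 13.95%

13.95%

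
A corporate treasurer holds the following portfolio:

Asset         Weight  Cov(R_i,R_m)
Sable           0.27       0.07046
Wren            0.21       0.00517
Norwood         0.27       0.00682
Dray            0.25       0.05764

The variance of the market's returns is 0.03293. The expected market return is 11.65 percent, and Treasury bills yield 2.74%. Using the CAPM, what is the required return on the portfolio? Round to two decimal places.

β_Sable = 0.07046 / 0.03293 = 2.1397
β_Wren = 0.00517 / 0.03293 = 0.1570
β_Norwood = 0.00682 / 0.03293 = 0.2071
β_Dray = 0.05764 / 0.03293 = 1.7504
β_P = Σ w_i β_i = 0.27×2.1397 + 0.21×0.1570 + 0.27×0.2071 + 0.25×1.7504 = 1.1042
MRP = 11.65% − 2.74% = 8.91%
E(R_P) = R_f + β_P × MRP = 2.74% + 1.1042 × 8.91% = 12.58%

12.58%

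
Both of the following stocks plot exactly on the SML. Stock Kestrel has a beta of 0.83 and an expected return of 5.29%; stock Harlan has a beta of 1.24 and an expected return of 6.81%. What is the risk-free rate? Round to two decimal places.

Both satisfy E(R) = R_f + β·MRP, so the slope of the SML is
MRP = (6.81% − 5.29%) / (1.24 − 0.83) = 1.52% / 0.41 = 3.7073%
R_f = E(R_Kestrel) − β_Kestrel·MRP = 5.29% − 0.83 × 3.7073% = 2.2129%

2.21%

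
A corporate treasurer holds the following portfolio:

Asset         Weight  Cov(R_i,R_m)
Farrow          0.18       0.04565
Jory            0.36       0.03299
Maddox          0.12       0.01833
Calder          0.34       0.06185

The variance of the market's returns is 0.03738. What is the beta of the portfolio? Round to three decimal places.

β_Farrow = 0.04565 / 0.03738 = 1.2212
β_Jory = 0.03299 / 0.03738 = 0.8826
β_Maddox = 0.01833 / 0.03738 = 0.4904
β_Calder = 0.06185 / 0.03738 = 1.6546
β_P = Σ w_i β_i = 0.18×1.2212 + 0.36×0.8826 + 0.12×0.4904 + 0.34×1.6546 = 1.1590

1.159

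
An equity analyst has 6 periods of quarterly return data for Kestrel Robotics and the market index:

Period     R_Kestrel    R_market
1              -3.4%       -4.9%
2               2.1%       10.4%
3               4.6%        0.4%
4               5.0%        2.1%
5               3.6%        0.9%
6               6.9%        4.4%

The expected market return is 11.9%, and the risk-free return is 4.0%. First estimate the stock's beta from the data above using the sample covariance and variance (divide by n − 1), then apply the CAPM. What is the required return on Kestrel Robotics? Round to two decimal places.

Mean R_i = (-3.4 + 2.1 + 4.6 + 5.0 + 3.6 + 6.9) / 6 = 3.1333%
Mean R_m = (-4.9 + 10.4 + 0.4 + 2.1 + 0.9 + 4.4) / 6 = 2.2167%
Σ(R_i − R̄_i)(R_m − R̄_m) = 42.7667  ⇒  Cov = 42.7667 / 5 = 8.5533
Σ(R_m − R̄_m)² = 127.4283  ⇒  Var(R_m) = 127.4283 / 5 = 25.4857
β = Cov / Var(R_m) = 8.5533 / 25.4857 = 0.3356
MRP = 11.9% − 4.0% = 7.90%
E(R) = R_f + β × MRP = 4.0% + 0.3356 × 7.9% = 6.65%

6.65%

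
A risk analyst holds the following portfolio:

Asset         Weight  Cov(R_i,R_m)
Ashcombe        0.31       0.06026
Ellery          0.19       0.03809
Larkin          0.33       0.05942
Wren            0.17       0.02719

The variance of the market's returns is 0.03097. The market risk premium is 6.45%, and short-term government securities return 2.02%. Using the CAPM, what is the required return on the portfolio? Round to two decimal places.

12.46%

β_Ashcombe = 0.06026 / 0.03097 = 1.9458
β_Ellery = 0.03809 / 0.03097 = 1.2299
β_Larkin = 0.05942 / 0.03097 = 1.9186
β_Wren = 0.02719 / 0.03097 = 0.8779
β_P = Σ w_i β_i = 0.31×1.9458 + 0.19×1.2299 + 0.33×1.9186 + 0.17×0.8779 = 1.6193
E(R_P) = R_f + β_P × MRP = 2.02% + 1.6193 × 6.45% = 12.46%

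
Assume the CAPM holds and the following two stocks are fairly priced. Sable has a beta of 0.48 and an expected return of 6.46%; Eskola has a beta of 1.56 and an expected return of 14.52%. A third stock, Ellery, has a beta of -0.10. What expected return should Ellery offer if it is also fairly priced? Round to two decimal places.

2.13%

MRP (SML slope) = (14.52% − 6.46%) / (1.56 − 0.48) = 8.06% / 1.08 = 7.4630%
R_f (intercept) = 6.46% − 0.48 × 7.4630% = 2.8778%
E(R_Ellery) = R_f + β × MRP = 2.8778% + -0.10 × 7.4630% = 2.13%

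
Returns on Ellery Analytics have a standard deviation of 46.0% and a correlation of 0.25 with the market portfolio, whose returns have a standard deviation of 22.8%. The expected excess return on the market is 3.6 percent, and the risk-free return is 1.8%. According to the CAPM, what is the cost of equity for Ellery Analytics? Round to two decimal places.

3.62%

β = ρ × σ_i / σ_m = 0.25 × 46.0% / 22.8% = 0.5044
E(R) = 1.8% + 0.5044 × 3.6% = 3.62%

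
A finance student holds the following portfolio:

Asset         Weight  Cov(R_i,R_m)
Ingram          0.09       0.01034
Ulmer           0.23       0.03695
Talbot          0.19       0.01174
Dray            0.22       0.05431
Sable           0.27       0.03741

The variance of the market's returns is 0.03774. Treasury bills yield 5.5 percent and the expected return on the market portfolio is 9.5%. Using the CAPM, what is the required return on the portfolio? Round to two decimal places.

β_Ingram = 0.01034 / 0.03774 = 0.2740
β_Ulmer = 0.03695 / 0.03774 = 0.9791
β_Talbot = 0.01174 / 0.03774 = 0.3111
β_Dray = 0.05431 / 0.03774 = 1.4391
β_Sable = 0.03741 / 0.03774 = 0.9913
β_P = Σ w_i β_i = 0.09×0.2740 + 0.23×0.9791 + 0.19×0.3111 + 0.22×1.4391 + 0.27×0.9913 = 0.8932
MRP = 9.5% − 5.5% = 4.00%
E(R_P) = R_f + β_P × MRP = 5.5% + 0.8932 × 4.0% = 9.07%

9.07%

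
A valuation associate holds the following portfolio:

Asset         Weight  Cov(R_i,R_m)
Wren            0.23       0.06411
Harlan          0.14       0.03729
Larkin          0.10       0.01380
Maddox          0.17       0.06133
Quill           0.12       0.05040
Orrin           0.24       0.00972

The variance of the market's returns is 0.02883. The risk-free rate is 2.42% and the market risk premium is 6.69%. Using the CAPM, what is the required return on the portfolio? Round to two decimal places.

11.74%

β_Wren = 0.06411 / 0.02883 = 2.2237
β_Harlan = 0.03729 / 0.02883 = 1.2934
β_Larkin = 0.01380 / 0.02883 = 0.4787
β_Maddox = 0.06133 / 0.02883 = 2.1273
β_Quill = 0.05040 / 0.02883 = 1.7482
β_Orrin = 0.00972 / 0.02883 = 0.3371
β_P = Σ w_i β_i = 0.23×2.2237 + 0.14×1.2934 + 0.10×0.4787 + 0.17×2.1273 + 0.12×1.7482 + 0.24×0.3371 = 1.3927
E(R_P) = R_f + β_P × MRP = 2.42% + 1.3927 × 6.69% = 11.74%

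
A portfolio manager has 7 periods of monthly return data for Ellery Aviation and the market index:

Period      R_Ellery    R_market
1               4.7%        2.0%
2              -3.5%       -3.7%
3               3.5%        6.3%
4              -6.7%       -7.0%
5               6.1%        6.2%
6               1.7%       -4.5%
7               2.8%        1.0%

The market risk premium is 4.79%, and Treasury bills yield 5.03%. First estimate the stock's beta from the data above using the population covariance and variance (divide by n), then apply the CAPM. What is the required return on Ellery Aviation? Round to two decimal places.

8.60%

Mean R_i = (4.7 − 3.5 + 3.5 − 6.7 + 6.1 + 1.7 + 2.8) / 7 = 1.2286%
Mean R_m = (2.0 − 3.7 + 6.3 − 7.0 + 6.2 − 4.5 + 1.0) / 7 = 0.0429%
Σ(R_i − R̄_i)(R_m − R̄_m) = 123.9014  ⇒  Cov = 123.9014 / 7 = 17.7002
Σ(R_m − R̄_m)² = 166.0571  ⇒  Var(R_m) = 166.0571 / 7 = 23.7224
β = Cov / Var(R_m) = 17.7002 / 23.7224 = 0.7461
E(R) = R_f + β × MRP = 5.03% + 0.7461 × 4.79% = 8.60%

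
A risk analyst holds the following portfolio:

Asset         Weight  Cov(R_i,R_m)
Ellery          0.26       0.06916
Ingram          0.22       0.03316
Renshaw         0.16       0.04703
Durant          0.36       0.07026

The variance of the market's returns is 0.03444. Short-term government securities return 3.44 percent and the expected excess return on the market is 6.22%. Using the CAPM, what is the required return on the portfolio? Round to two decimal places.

13.93%

β_Ellery = 0.06916 / 0.03444 = 2.0081
β_Ingram = 0.03316 / 0.03444 = 0.9628
β_Renshaw = 0.04703 / 0.03444 = 1.3656
β_Durant = 0.07026 / 0.03444 = 2.0401
β_P = Σ w_i β_i = 0.26×2.0081 + 0.22×0.9628 + 0.16×1.3656 + 0.36×2.0401 = 1.6869
E(R_P) = R_f + β_P × MRP = 3.44% + 1.6869 × 6.22% = 13.93%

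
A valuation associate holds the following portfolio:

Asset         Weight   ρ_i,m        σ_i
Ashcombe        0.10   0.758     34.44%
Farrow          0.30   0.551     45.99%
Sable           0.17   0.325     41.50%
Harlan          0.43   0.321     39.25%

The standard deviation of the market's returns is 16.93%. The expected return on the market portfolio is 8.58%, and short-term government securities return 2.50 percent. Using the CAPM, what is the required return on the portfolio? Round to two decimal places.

β_Ashcombe = 0.758 × 34.44% / 16.93% = 1.5420
β_Farrow = 0.551 × 45.99% / 16.93% = 1.4968
β_Sable = 0.325 × 41.50% / 16.93% = 0.7967
β_Harlan = 0.321 × 39.25% / 16.93% = 0.7442
β_P = Σ w_i β_i = 0.10×1.5420 + 0.30×1.4968 + 0.17×0.7967 + 0.43×0.7442 = 1.0587
MRP = 8.58% − 2.50% = 6.08%
E(R_P) = R_f + β_P × MRP = 2.50% + 1.0587 × 6.08% = 8.94%

8.94%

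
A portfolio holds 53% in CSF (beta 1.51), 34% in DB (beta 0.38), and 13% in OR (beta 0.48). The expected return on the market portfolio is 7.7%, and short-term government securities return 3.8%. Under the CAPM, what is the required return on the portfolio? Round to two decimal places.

7.67%

β_P = Σ w_i β_i = 0.53×1.51 + 0.34×0.38 + 0.13×0.48 = 0.9919
MRP = 7.7% − 3.8% = 3.90%
E(R_P) = R_f + β_P × MRP = 3.8% + 0.9919 × 3.9% = 7.67%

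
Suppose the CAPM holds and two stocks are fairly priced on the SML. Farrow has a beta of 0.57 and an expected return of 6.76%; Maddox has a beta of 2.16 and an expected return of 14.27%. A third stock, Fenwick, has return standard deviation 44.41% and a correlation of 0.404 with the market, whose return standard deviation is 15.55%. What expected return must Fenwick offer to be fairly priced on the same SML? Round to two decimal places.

9.52%

MRP = (14.27% − 6.76%) / (2.16 − 0.57) = 4.7233%
R_f = 6.76% − 0.57 × 4.7233% = 4.0677%
β_Fenwick = ρ·σ_i/σ_m = 0.404 × 44.41 / 15.55 = 1.1538
E(R_Fenwick) = R_f + β × MRP = 4.0677% + 1.1538 × 4.7233% = 9.52%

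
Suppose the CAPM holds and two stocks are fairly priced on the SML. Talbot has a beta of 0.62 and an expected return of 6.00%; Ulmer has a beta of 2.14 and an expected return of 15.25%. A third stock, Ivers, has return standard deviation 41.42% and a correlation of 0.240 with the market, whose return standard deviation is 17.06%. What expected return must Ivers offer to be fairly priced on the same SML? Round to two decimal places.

5.77%

MRP = (15.25% − 6.00%) / (2.14 − 0.62) = 6.0855%
R_f = 6.00% − 0.62 × 6.0855% = 2.2270%
β_Ivers = ρ·σ_i/σ_m = 0.240 × 41.42 / 17.06 = 0.5827
E(R_Ivers) = R_f + β × MRP = 2.2270% + 0.5827 × 6.0855% = 5.77%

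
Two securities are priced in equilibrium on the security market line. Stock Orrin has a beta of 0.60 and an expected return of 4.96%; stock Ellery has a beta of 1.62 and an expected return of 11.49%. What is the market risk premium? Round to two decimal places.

6.40%

Both satisfy E(R) = R_f + β·MRP, so the slope of the SML is
MRP = (11.49% − 4.96%) / (1.62 − 0.60) = 6.53% / 1.02 = 6.4020%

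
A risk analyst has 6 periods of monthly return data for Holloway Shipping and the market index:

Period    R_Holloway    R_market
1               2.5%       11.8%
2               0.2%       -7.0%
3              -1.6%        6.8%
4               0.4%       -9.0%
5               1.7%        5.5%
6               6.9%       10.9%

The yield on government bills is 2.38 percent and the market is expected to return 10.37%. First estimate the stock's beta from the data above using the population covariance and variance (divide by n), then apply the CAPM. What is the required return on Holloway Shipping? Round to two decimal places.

3.69%

Mean R_i = (2.5 + 0.2 − 1.6 + 0.4 + 1.7 + 6.9) / 6 = 1.6833%
Mean R_m = (11.8 − 7.0 + 6.8 − 9.0 + 5.5 + 10.9) / 6 = 3.1667%
Σ(R_i − R̄_i)(R_m − R̄_m) = 66.1967  ⇒  Cov = 66.1967 / 6 = 11.0328
Σ(R_m − R̄_m)² = 404.3733  ⇒  Var(R_m) = 404.3733 / 6 = 67.3956
β = Cov / Var(R_m) = 11.0328 / 67.3956 = 0.1637
MRP = 10.37% − 2.38% = 7.99%
E(R) = R_f + β × MRP = 2.38% + 0.1637 × 7.99% = 3.69%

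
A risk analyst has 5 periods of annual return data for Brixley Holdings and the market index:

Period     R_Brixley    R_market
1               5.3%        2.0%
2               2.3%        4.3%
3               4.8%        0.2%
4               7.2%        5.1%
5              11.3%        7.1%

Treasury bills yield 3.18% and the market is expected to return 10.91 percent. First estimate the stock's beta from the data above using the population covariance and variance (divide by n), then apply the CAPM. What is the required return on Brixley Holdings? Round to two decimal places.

Mean R_i = (5.3 + 2.3 + 4.8 + 7.2 + 11.3) / 5 = 6.1800%
Mean R_m = (2.0 + 4.3 + 0.2 + 5.1 + 7.1) / 5 = 3.7400%
Σ(R_i − R̄_i)(R_m − R̄_m) = 22.8340  ⇒  Cov = 22.8340 / 5 = 4.5668
Σ(R_m − R̄_m)² = 29.0120  ⇒  Var(R_m) = 29.0120 / 5 = 5.8024
β = Cov / Var(R_m) = 4.5668 / 5.8024 = 0.7871
MRP = 10.91% − 3.18% = 7.73%
E(R) = R_f + β × MRP = 3.18% + 0.7871 × 7.73% = 9.26%

9.26%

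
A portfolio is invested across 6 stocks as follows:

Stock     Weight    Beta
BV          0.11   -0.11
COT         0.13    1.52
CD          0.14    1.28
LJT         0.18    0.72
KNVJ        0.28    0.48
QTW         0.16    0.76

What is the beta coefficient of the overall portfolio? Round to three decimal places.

β_P = Σ w_i β_i = 0.11×-0.11 + 0.13×1.52 + 0.14×1.28 + 0.18×0.72 + 0.28×0.48 + 0.16×0.76 = 0.7503

0.750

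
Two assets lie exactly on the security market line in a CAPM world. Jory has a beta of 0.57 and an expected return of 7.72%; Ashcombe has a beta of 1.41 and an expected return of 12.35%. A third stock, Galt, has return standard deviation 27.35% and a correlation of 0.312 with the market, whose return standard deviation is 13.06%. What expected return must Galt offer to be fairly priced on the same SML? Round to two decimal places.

MRP = (12.35% − 7.72%) / (1.41 − 0.57) = 5.5119%
R_f = 7.72% − 0.57 × 5.5119% = 4.5782%
β_Galt = ρ·σ_i/σ_m = 0.312 × 27.35 / 13.06 = 0.6534
E(R_Galt) = R_f + β × MRP = 4.5782% + 0.6534 × 5.5119% = 8.18%

8.18%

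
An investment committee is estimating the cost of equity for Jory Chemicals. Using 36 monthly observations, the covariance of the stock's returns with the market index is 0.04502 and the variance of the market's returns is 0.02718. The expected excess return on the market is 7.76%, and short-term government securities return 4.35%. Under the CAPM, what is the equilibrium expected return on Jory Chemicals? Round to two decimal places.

β = Cov(R_i, R_m) / Var(R_m) = 0.04502 / 0.02718 = 1.6564
E(R) = R_f + β × MRP = 4.35% + 1.6564 × 7.76% = 17.20%

17.20%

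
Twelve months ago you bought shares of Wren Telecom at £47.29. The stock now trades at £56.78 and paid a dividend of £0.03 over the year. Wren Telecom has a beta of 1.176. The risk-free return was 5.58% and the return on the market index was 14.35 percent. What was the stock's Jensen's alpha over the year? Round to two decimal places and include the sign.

+4.24%

Realised HPR = (P1 + D1 − P0) / P0 = (56.78 + 0.03 − 47.29) / 47.29 = 9.52 / 47.29 = 20.1311%
MRP = 14.35% − 5.58% = 8.77%
CAPM required = R_f + β·MRP = 5.58% + 1.176 × 8.77% = 15.89352%
α = realised − required = 20.1311% − 15.89352% = +4.24%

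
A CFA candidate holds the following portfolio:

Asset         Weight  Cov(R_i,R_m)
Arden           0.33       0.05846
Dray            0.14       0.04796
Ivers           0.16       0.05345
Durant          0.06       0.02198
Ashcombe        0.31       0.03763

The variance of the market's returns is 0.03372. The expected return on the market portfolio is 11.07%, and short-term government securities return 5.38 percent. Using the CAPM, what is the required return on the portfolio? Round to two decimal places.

β_Arden = 0.05846 / 0.03372 = 1.7337
β_Dray = 0.04796 / 0.03372 = 1.4223
β_Ivers = 0.05345 / 0.03372 = 1.5851
β_Durant = 0.02198 / 0.03372 = 0.6518
β_Ashcombe = 0.03763 / 0.03372 = 1.1160
β_P = Σ w_i β_i = 0.33×1.7337 + 0.14×1.4223 + 0.16×1.5851 + 0.06×0.6518 + 0.31×1.1160 = 1.4099
MRP = 11.07% − 5.38% = 5.69%
E(R_P) = R_f + β_P × MRP = 5.38% + 1.4099 × 5.69% = 13.40%

13.40%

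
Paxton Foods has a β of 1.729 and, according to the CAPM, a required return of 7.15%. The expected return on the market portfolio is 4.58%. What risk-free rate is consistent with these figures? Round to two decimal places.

E(R) = R_f + β(E(R_m) − R_f) = R_f(1 − β) + β·E(R_m)
7.15% = R_f × (1 − 1.729) + 1.729 × 4.58%
7.15% = R_f × -0.729 + 7.91882%
R_f = (7.15% − 7.91882%) / -0.729 = 1.05%

1.05%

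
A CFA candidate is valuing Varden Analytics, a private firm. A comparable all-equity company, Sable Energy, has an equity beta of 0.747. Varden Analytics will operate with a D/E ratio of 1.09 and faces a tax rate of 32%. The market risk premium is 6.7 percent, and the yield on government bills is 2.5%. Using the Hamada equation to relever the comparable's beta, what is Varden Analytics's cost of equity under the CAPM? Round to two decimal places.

β_L = β_U × [1 + (1 − t)(D/E)] = 0.747 × [1 + (1 − 0.32) × 1.09]
    = 0.747 × [1 + 0.68 × 1.09] = 0.747 × 1.7412 = 1.3007
E(R) = R_f + β_L × MRP = 2.5% + 1.3007 × 6.7% = 11.21%

11.21%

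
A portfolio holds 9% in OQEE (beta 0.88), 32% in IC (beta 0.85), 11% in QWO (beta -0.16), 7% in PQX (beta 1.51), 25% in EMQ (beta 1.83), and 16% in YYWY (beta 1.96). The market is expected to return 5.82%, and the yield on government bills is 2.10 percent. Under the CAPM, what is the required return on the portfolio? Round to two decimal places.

6.60%

β_P = Σ w_i β_i = 0.09×0.88 + 0.32×0.85 + 0.11×-0.16 + 0.07×1.51 + 0.25×1.83 + 0.16×1.96 = 1.2104
MRP = 5.82% − 2.10% = 3.72%
E(R_P) = R_f + β_P × MRP = 2.10% + 1.2104 × 3.72% = 6.60%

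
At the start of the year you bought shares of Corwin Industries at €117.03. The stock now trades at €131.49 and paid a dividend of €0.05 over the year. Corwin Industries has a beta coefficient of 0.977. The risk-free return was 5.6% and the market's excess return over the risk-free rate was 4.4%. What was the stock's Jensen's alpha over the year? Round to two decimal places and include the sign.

+2.50%

Realised HPR = (P1 + D1 − P0) / P0 = (131.49 + 0.05 − 117.03) / 117.03 = 14.51 / 117.03 = 12.3985%
CAPM required = R_f + β·MRP = 5.6% + 0.977 × 4.4% = 9.8988%
α = realised − required = 12.3985% − 9.8988% = +2.50%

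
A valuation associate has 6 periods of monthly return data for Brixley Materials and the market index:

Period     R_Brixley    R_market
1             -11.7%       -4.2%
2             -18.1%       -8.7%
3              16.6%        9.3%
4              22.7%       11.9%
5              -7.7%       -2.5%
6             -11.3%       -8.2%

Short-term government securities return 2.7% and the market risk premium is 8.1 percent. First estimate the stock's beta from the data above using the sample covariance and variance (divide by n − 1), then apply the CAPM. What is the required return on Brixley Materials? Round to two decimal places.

Mean R_i = (-11.7 − 18.1 + 16.6 + 22.7 − 7.7 − 11.3) / 6 = -1.5833%
Mean R_m = (-4.2 − 8.7 + 9.3 + 11.9 − 2.5 − 8.2) / 6 = -0.4000%
Σ(R_i − R̄_i)(R_m − R̄_m) = 739.2300  ⇒  Cov = 739.2300 / 5 = 147.8460
Σ(R_m − R̄_m)² = 393.9600  ⇒  Var(R_m) = 393.9600 / 5 = 78.7920
β = Cov / Var(R_m) = 147.8460 / 78.7920 = 1.8764
E(R) = R_f + β × MRP = 2.7% + 1.8764 × 8.1% = 17.90%

17.90%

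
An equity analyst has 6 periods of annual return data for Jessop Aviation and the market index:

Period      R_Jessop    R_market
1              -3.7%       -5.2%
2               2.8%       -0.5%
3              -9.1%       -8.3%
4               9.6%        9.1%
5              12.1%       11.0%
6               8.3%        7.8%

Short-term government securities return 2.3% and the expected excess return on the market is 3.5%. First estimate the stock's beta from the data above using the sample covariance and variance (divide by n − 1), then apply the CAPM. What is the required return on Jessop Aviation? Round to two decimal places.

Mean R_i = (-3.7 + 2.8 − 9.1 + 9.6 + 12.1 + 8.3) / 6 = 3.3333%
Mean R_m = (-5.2 − 0.5 − 8.3 + 9.1 + 11.0 + 7.8) / 6 = 2.3167%
Σ(R_i − R̄_i)(R_m − R̄_m) = 332.2367  ⇒  Cov = 332.2367 / 5 = 66.4473
Σ(R_m − R̄_m)² = 328.6283  ⇒  Var(R_m) = 328.6283 / 5 = 65.7257
β = Cov / Var(R_m) = 66.4473 / 65.7257 = 1.0110
E(R) = R_f + β × MRP = 2.3% + 1.0110 × 3.5% = 5.84%

5.84%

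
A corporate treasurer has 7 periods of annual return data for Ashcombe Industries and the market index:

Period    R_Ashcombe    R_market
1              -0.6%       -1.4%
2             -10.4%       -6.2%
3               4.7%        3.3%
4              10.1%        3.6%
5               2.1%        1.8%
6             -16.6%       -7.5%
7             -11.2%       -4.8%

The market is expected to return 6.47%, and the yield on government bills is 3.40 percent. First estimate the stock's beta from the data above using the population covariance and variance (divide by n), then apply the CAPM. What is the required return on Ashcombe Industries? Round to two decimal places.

Mean R_i = (-0.6 − 10.4 + 4.7 + 10.1 + 2.1 − 16.6 − 11.2) / 7 = -3.1286%
Mean R_m = (-1.4 − 6.2 + 3.3 + 3.6 + 1.8 − 7.5 − 4.8) / 7 = -1.6000%
Σ(R_i − R̄_i)(R_m − R̄_m) = 264.1900  ⇒  Cov = 264.1900 / 7 = 37.7414
Σ(R_m − R̄_m)² = 128.8600  ⇒  Var(R_m) = 128.8600 / 7 = 18.4086
β = Cov / Var(R_m) = 37.7414 / 18.4086 = 2.0502
MRP = 6.47% − 3.40% = 3.07%
E(R) = R_f + β × MRP = 3.40% + 2.0502 × 3.07% = 9.69%

9.69%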